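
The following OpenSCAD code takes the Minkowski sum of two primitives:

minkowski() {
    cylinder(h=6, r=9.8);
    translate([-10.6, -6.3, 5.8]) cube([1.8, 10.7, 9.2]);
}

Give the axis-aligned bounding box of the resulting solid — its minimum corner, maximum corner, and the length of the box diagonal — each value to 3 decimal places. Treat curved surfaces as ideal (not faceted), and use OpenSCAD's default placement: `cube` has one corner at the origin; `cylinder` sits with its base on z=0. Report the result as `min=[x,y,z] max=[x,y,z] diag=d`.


min=[-20.400,-16.100,5.800] max=[1.000,14.200,21.000] diag=40.089

A = translate([-10.6, -6.3, 5.8]) cube([1.8, 10.7, 9.2]) → bbox [-10.6,-6.3,5.8] .. [-8.8,4.4,15]
B = cylinder(h=6, r=9.8) → bbox [-9.8,-9.8,0] .. [9.8,9.8,6]
lo = A.lo+B.lo = [-10.6-9.8, -6.3-9.8, 5.8+0] = [-20.400,-16.100,5.800]
hi = A.hi+B.hi = [-8.8+9.8, 4.4+9.8, 15+6] = [1.000,14.200,21.000]
diag = √(21.4²+30.3²+15.2²) = √1607.09 = 40.089


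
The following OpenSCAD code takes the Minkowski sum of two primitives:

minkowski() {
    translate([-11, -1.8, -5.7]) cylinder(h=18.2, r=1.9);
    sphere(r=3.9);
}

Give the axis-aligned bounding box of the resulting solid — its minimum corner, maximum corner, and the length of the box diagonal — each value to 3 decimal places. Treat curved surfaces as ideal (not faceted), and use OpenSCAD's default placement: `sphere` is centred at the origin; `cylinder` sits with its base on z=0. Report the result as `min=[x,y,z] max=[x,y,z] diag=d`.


A = translate([-11, -1.8, -5.7]) cylinder(h=18.2, r=1.9) → bbox [-12.9,-3.7,-5.7] .. [-9.1,0.1,12.5]
B = sphere(r=3.9) → bbox [-3.9,-3.9,-3.9] .. [3.9,3.9,3.9]
lo = A.lo+B.lo = [-12.9-3.9, -3.7-3.9, -5.7-3.9] = [-16.800,-7.600,-9.600]
hi = A.hi+B.hi = [-9.1+3.9, 0.1+3.9, 12.5+3.9] = [-5.200,4.000,16.400]
diag = √(11.6²+11.6²+26²) = √945.12 = 30.743

min=[-16.800,-7.600,-9.600] max=[-5.200,4.000,16.400] diag=30.743


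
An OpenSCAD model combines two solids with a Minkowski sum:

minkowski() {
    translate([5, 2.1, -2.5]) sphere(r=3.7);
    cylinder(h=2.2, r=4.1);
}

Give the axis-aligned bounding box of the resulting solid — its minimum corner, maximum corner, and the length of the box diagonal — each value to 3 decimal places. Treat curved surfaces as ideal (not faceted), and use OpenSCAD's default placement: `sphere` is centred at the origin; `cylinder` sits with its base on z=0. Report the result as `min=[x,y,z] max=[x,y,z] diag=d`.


A = translate([5, 2.1, -2.5]) sphere(r=3.7) → bbox [1.3,-1.6,-6.2] .. [8.7,5.8,1.2]
B = cylinder(h=2.2, r=4.1) → bbox [-4.1,-4.1,0] .. [4.1,4.1,2.2]
lo = A.lo+B.lo = [1.3-4.1, -1.6-4.1, -6.2+0] = [-2.800,-5.700,-6.200]
hi = A.hi+B.hi = [8.7+4.1, 5.8+4.1, 1.2+2.2] = [12.800,9.900,3.400]
diag = √(15.6²+15.6²+9.6²) = √578.88 = 24.060

min=[-2.800,-5.700,-6.200] max=[12.800,9.900,3.400] diag=24.060


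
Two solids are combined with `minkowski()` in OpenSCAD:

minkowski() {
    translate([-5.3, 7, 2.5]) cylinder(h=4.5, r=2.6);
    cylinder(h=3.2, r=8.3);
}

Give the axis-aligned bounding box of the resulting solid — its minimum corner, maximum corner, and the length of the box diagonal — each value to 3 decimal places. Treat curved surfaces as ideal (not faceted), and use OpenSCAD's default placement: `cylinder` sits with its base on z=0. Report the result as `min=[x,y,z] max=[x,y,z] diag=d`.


min=[-16.200,-3.900,2.500] max=[5.600,17.900,10.200] diag=31.777

A = translate([-5.3, 7, 2.5]) cylinder(h=4.5, r=2.6) → bbox [-7.9,4.4,2.5] .. [-2.7,9.6,7]
B = cylinder(h=3.2, r=8.3) → bbox [-8.3,-8.3,0] .. [8.3,8.3,3.2]
lo = A.lo+B.lo = [-7.9-8.3, 4.4-8.3, 2.5+0] = [-16.200,-3.900,2.500]
hi = A.hi+B.hi = [-2.7+8.3, 9.6+8.3, 7+3.2] = [5.600,17.900,10.200]
diag = √(21.8²+21.8²+7.7²) = √1009.77 = 31.777


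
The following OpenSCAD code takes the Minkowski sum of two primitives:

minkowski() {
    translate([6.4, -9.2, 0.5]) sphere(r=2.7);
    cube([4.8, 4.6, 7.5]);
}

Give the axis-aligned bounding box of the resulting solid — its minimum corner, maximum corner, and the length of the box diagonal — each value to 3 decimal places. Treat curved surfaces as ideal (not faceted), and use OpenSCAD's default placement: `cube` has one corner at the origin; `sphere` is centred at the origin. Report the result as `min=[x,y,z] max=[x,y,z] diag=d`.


A = translate([6.4, -9.2, 0.5]) sphere(r=2.7) → bbox [3.7,-11.9,-2.2] .. [9.1,-6.5,3.2]
B = cube([4.8, 4.6, 7.5]) → bbox [0,0,0] .. [4.8,4.6,7.5]
lo = A.lo+B.lo = [3.7+0, -11.9+0, -2.2+0] = [3.700,-11.900,-2.200]
hi = A.hi+B.hi = [9.1+4.8, -6.5+4.6, 3.2+7.5] = [13.900,-1.900,10.700]
diag = √(10.2²+10²+12.9²) = √370.45 = 19.247

min=[3.700,-11.900,-2.200] max=[13.900,-1.900,10.700] diag=19.247


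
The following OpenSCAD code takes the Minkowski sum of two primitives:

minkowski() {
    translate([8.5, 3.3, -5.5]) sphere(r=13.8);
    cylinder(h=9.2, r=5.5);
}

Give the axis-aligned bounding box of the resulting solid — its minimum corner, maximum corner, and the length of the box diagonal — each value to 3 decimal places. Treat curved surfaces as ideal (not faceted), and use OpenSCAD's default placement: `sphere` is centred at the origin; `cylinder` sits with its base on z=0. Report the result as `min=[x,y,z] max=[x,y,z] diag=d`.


A = translate([8.5, 3.3, -5.5]) sphere(r=13.8) → bbox [-5.3,-10.5,-19.3] .. [22.3,17.1,8.3]
B = cylinder(h=9.2, r=5.5) → bbox [-5.5,-5.5,0] .. [5.5,5.5,9.2]
lo = A.lo+B.lo = [-5.3-5.5, -10.5-5.5, -19.3+0] = [-10.800,-16.000,-19.300]
hi = A.hi+B.hi = [22.3+5.5, 17.1+5.5, 8.3+9.2] = [27.800,22.600,17.500]
diag = √(38.6²+38.6²+36.8²) = √4334.16 = 65.834

min=[-10.800,-16.000,-19.300] max=[27.800,22.600,17.500] diag=65.834


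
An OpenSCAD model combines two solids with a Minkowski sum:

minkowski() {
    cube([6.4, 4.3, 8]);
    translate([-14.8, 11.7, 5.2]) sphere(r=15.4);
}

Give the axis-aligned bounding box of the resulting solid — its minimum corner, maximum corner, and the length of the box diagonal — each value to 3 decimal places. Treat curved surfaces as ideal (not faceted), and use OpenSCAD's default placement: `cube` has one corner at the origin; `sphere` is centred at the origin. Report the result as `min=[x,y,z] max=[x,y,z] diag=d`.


A = translate([-14.8, 11.7, 5.2]) sphere(r=15.4) → bbox [-30.2,-3.7,-10.2] .. [0.6,27.1,20.6]
B = cube([6.4, 4.3, 8]) → bbox [0,0,0] .. [6.4,4.3,8]
lo = A.lo+B.lo = [-30.2+0, -3.7+0, -10.2+0] = [-30.200,-3.700,-10.200]
hi = A.hi+B.hi = [0.6+6.4, 27.1+4.3, 20.6+8] = [7.000,31.400,28.600]
diag = √(37.2²+35.1²+38.8²) = √4121.29 = 64.197

min=[-30.200,-3.700,-10.200] max=[7.000,31.400,28.600] diag=64.197


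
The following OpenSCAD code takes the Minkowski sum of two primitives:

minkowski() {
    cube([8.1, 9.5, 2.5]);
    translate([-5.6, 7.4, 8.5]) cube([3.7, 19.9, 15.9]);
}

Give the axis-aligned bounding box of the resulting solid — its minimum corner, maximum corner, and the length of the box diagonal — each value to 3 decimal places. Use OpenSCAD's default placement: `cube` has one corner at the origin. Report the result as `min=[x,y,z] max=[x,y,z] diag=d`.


min=[-5.600,7.400,8.500] max=[6.200,36.800,26.900] diag=36.636

A = translate([-5.6, 7.4, 8.5]) cube([3.7, 19.9, 15.9]) → bbox [-5.6,7.4,8.5] .. [-1.9,27.3,24.4]
B = cube([8.1, 9.5, 2.5]) → bbox [0,0,0] .. [8.1,9.5,2.5]
lo = A.lo+B.lo = [-5.6+0, 7.4+0, 8.5+0] = [-5.600,7.400,8.500]
hi = A.hi+B.hi = [-1.9+8.1, 27.3+9.5, 24.4+2.5] = [6.200,36.800,26.900]
diag = √(11.8²+29.4²+18.4²) = √1342.16 = 36.636


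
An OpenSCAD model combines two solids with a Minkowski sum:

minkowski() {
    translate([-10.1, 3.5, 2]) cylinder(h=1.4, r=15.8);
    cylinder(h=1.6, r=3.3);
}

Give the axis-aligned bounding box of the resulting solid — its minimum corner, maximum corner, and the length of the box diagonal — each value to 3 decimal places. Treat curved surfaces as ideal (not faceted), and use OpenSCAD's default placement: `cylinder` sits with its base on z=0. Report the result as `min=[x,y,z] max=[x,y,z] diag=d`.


A = translate([-10.1, 3.5, 2]) cylinder(h=1.4, r=15.8) → bbox [-25.9,-12.3,2] .. [5.7,19.3,3.4]
B = cylinder(h=1.6, r=3.3) → bbox [-3.3,-3.3,0] .. [3.3,3.3,1.6]
lo = A.lo+B.lo = [-25.9-3.3, -12.3-3.3, 2+0] = [-29.200,-15.600,2.000]
hi = A.hi+B.hi = [5.7+3.3, 19.3+3.3, 3.4+1.6] = [9.000,22.600,5.000]
diag = √(38.2²+38.2²+3²) = √2927.48 = 54.106

min=[-29.200,-15.600,2.000] max=[9.000,22.600,5.000] diag=54.106


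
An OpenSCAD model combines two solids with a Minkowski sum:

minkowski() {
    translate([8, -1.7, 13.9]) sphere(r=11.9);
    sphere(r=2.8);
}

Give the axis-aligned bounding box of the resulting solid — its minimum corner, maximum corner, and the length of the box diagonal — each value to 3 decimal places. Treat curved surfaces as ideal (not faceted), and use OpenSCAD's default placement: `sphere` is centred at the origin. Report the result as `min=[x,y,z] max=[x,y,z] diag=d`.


A = translate([8, -1.7, 13.9]) sphere(r=11.9) → bbox [-3.9,-13.6,2] .. [19.9,10.2,25.8]
B = sphere(r=2.8) → bbox [-2.8,-2.8,-2.8] .. [2.8,2.8,2.8]
lo = A.lo+B.lo = [-3.9-2.8, -13.6-2.8, 2-2.8] = [-6.700,-16.400,-0.800]
hi = A.hi+B.hi = [19.9+2.8, 10.2+2.8, 25.8+2.8] = [22.700,13.000,28.600]
diag = √(29.4²+29.4²+29.4²) = √2593.08 = 50.922

min=[-6.700,-16.400,-0.800] max=[22.700,13.000,28.600] diag=50.922


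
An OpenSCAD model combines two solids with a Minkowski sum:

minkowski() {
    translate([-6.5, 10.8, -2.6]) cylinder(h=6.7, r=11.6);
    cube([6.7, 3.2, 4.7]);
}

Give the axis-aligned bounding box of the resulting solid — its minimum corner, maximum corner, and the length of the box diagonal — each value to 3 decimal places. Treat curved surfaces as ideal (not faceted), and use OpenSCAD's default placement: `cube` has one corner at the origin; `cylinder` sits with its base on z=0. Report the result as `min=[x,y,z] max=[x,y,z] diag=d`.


min=[-18.100,-0.800,-2.600] max=[11.800,25.600,8.800] diag=41.484

A = translate([-6.5, 10.8, -2.6]) cylinder(h=6.7, r=11.6) → bbox [-18.1,-0.8,-2.6] .. [5.1,22.4,4.1]
B = cube([6.7, 3.2, 4.7]) → bbox [0,0,0] .. [6.7,3.2,4.7]
lo = A.lo+B.lo = [-18.1+0, -0.8+0, -2.6+0] = [-18.100,-0.800,-2.600]
hi = A.hi+B.hi = [5.1+6.7, 22.4+3.2, 4.1+4.7] = [11.800,25.600,8.800]
diag = √(29.9²+26.4²+11.4²) = √1720.93 = 41.484


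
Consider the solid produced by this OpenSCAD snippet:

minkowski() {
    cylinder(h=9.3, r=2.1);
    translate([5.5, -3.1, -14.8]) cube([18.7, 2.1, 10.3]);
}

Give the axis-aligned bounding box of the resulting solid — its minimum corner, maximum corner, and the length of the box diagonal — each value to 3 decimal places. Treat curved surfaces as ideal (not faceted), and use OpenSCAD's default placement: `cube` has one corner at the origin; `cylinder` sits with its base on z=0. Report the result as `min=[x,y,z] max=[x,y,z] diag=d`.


min=[3.400,-5.200,-14.800] max=[26.300,1.100,4.800] diag=30.794

A = translate([5.5, -3.1, -14.8]) cube([18.7, 2.1, 10.3]) → bbox [5.5,-3.1,-14.8] .. [24.2,-1,-4.5]
B = cylinder(h=9.3, r=2.1) → bbox [-2.1,-2.1,0] .. [2.1,2.1,9.3]
lo = A.lo+B.lo = [5.5-2.1, -3.1-2.1, -14.8+0] = [3.400,-5.200,-14.800]
hi = A.hi+B.hi = [24.2+2.1, -1+2.1, -4.5+9.3] = [26.300,1.100,4.800]
diag = √(22.9²+6.3²+19.6²) = √948.26 = 30.794


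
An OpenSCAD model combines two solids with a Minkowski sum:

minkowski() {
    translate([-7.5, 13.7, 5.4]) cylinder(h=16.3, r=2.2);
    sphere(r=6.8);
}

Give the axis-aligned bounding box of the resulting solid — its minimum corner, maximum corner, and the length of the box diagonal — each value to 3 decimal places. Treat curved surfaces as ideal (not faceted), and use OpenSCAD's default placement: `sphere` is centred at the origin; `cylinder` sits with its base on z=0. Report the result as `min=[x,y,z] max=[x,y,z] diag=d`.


min=[-16.500,4.700,-1.400] max=[1.500,22.700,28.500] diag=39.268

A = translate([-7.5, 13.7, 5.4]) cylinder(h=16.3, r=2.2) → bbox [-9.7,11.5,5.4] .. [-5.3,15.9,21.7]
B = sphere(r=6.8) → bbox [-6.8,-6.8,-6.8] .. [6.8,6.8,6.8]
lo = A.lo+B.lo = [-9.7-6.8, 11.5-6.8, 5.4-6.8] = [-16.500,4.700,-1.400]
hi = A.hi+B.hi = [-5.3+6.8, 15.9+6.8, 21.7+6.8] = [1.500,22.700,28.500]
diag = √(18²+18²+29.9²) = √1542.01 = 39.268


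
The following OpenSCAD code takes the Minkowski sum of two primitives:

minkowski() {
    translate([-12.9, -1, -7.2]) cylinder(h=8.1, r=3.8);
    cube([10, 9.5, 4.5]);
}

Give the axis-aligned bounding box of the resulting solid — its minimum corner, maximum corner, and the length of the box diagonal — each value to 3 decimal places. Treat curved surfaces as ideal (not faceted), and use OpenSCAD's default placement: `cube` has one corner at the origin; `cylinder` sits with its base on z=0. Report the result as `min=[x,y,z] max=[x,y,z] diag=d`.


A = translate([-12.9, -1, -7.2]) cylinder(h=8.1, r=3.8) → bbox [-16.7,-4.8,-7.2] .. [-9.1,2.8,0.9]
B = cube([10, 9.5, 4.5]) → bbox [0,0,0] .. [10,9.5,4.5]
lo = A.lo+B.lo = [-16.7+0, -4.8+0, -7.2+0] = [-16.700,-4.800,-7.200]
hi = A.hi+B.hi = [-9.1+10, 2.8+9.5, 0.9+4.5] = [0.900,12.300,5.400]
diag = √(17.6²+17.1²+12.6²) = √760.93 = 27.585

min=[-16.700,-4.800,-7.200] max=[0.900,12.300,5.400] diag=27.585


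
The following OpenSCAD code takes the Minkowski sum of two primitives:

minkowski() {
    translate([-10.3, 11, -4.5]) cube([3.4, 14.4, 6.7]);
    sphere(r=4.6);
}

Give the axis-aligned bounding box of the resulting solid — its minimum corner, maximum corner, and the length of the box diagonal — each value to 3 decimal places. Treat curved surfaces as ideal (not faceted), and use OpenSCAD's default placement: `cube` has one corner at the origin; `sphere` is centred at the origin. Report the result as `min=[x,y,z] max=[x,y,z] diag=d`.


A = translate([-10.3, 11, -4.5]) cube([3.4, 14.4, 6.7]) → bbox [-10.3,11,-4.5] .. [-6.9,25.4,2.2]
B = sphere(r=4.6) → bbox [-4.6,-4.6,-4.6] .. [4.6,4.6,4.6]
lo = A.lo+B.lo = [-10.3-4.6, 11-4.6, -4.5-4.6] = [-14.900,6.400,-9.100]
hi = A.hi+B.hi = [-6.9+4.6, 25.4+4.6, 2.2+4.6] = [-2.300,30.000,6.800]
diag = √(12.6²+23.6²+15.9²) = √968.53 = 31.121

min=[-14.900,6.400,-9.100] max=[-2.300,30.000,6.800] diag=31.121


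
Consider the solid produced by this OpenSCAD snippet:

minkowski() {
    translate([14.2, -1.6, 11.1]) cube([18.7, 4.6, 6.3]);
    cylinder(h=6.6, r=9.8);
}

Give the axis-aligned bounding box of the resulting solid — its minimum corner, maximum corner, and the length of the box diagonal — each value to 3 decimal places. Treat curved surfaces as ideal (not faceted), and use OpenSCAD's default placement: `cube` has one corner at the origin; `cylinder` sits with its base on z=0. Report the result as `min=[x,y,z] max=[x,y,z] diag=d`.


min=[4.400,-11.400,11.100] max=[42.700,12.800,24.000] diag=47.106

A = translate([14.2, -1.6, 11.1]) cube([18.7, 4.6, 6.3]) → bbox [14.2,-1.6,11.1] .. [32.9,3,17.4]
B = cylinder(h=6.6, r=9.8) → bbox [-9.8,-9.8,0] .. [9.8,9.8,6.6]
lo = A.lo+B.lo = [14.2-9.8, -1.6-9.8, 11.1+0] = [4.400,-11.400,11.100]
hi = A.hi+B.hi = [32.9+9.8, 3+9.8, 17.4+6.6] = [42.700,12.800,24.000]
diag = √(38.3²+24.2²+12.9²) = √2218.94 = 47.106


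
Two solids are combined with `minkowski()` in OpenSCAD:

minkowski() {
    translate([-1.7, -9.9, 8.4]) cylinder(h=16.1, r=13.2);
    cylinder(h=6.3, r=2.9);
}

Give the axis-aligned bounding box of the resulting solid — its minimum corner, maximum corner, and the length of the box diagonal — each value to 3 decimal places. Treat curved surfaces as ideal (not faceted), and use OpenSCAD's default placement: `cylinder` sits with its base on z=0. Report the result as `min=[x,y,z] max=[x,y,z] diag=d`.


min=[-17.800,-26.000,8.400] max=[14.400,6.200,30.800] diag=50.749

A = translate([-1.7, -9.9, 8.4]) cylinder(h=16.1, r=13.2) → bbox [-14.9,-23.1,8.4] .. [11.5,3.3,24.5]
B = cylinder(h=6.3, r=2.9) → bbox [-2.9,-2.9,0] .. [2.9,2.9,6.3]
lo = A.lo+B.lo = [-14.9-2.9, -23.1-2.9, 8.4+0] = [-17.800,-26.000,8.400]
hi = A.hi+B.hi = [11.5+2.9, 3.3+2.9, 24.5+6.3] = [14.400,6.200,30.800]
diag = √(32.2²+32.2²+22.4²) = √2575.44 = 50.749


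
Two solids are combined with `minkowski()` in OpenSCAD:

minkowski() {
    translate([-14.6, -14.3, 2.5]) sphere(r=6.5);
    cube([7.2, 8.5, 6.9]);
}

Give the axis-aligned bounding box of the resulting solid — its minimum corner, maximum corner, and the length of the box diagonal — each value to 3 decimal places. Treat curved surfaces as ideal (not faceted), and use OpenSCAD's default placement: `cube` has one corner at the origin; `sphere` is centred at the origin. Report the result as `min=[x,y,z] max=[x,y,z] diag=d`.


A = translate([-14.6, -14.3, 2.5]) sphere(r=6.5) → bbox [-21.1,-20.8,-4] .. [-8.1,-7.8,9]
B = cube([7.2, 8.5, 6.9]) → bbox [0,0,0] .. [7.2,8.5,6.9]
lo = A.lo+B.lo = [-21.1+0, -20.8+0, -4+0] = [-21.100,-20.800,-4.000]
hi = A.hi+B.hi = [-8.1+7.2, -7.8+8.5, 9+6.9] = [-0.900,0.700,15.900]
diag = √(20.2²+21.5²+19.9²) = √1266.3 = 35.585

min=[-21.100,-20.800,-4.000] max=[-0.900,0.700,15.900] diag=35.585


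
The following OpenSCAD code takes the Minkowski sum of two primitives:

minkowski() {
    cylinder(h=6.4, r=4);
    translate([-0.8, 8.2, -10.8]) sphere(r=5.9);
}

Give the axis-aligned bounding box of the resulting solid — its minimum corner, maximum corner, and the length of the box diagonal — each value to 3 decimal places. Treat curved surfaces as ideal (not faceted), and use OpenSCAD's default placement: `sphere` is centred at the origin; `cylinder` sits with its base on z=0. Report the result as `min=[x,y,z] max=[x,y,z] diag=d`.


min=[-10.700,-1.700,-16.700] max=[9.100,18.100,1.500] diag=33.396

A = translate([-0.8, 8.2, -10.8]) sphere(r=5.9) → bbox [-6.7,2.3,-16.7] .. [5.1,14.1,-4.9]
B = cylinder(h=6.4, r=4) → bbox [-4,-4,0] .. [4,4,6.4]
lo = A.lo+B.lo = [-6.7-4, 2.3-4, -16.7+0] = [-10.700,-1.700,-16.700]
hi = A.hi+B.hi = [5.1+4, 14.1+4, -4.9+6.4] = [9.100,18.100,1.500]
diag = √(19.8²+19.8²+18.2²) = √1115.32 = 33.396


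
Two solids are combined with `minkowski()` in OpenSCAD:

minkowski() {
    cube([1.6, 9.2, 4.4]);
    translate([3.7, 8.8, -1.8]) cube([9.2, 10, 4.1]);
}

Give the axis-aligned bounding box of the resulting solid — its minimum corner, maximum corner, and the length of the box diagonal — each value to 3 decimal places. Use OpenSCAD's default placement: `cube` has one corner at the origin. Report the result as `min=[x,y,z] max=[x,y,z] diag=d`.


A = translate([3.7, 8.8, -1.8]) cube([9.2, 10, 4.1]) → bbox [3.7,8.8,-1.8] .. [12.9,18.8,2.3]
B = cube([1.6, 9.2, 4.4]) → bbox [0,0,0] .. [1.6,9.2,4.4]
lo = A.lo+B.lo = [3.7+0, 8.8+0, -1.8+0] = [3.700,8.800,-1.800]
hi = A.hi+B.hi = [12.9+1.6, 18.8+9.2, 2.3+4.4] = [14.500,28.000,6.700]
diag = √(10.8²+19.2²+8.5²) = √557.53 = 23.612

min=[3.700,8.800,-1.800] max=[14.500,28.000,6.700] diag=23.612


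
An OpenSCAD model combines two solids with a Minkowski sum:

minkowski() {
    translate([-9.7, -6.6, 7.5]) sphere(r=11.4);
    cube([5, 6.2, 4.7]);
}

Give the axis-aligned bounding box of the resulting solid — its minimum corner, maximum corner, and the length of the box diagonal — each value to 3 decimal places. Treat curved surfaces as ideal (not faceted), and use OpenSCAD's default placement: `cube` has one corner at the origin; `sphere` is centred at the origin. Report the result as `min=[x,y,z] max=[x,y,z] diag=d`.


min=[-21.100,-18.000,-3.900] max=[6.700,11.000,23.600] diag=48.684

A = translate([-9.7, -6.6, 7.5]) sphere(r=11.4) → bbox [-21.1,-18,-3.9] .. [1.7,4.8,18.9]
B = cube([5, 6.2, 4.7]) → bbox [0,0,0] .. [5,6.2,4.7]
lo = A.lo+B.lo = [-21.1+0, -18+0, -3.9+0] = [-21.100,-18.000,-3.900]
hi = A.hi+B.hi = [1.7+5, 4.8+6.2, 18.9+4.7] = [6.700,11.000,23.600]
diag = √(27.8²+29²+27.5²) = √2370.09 = 48.684


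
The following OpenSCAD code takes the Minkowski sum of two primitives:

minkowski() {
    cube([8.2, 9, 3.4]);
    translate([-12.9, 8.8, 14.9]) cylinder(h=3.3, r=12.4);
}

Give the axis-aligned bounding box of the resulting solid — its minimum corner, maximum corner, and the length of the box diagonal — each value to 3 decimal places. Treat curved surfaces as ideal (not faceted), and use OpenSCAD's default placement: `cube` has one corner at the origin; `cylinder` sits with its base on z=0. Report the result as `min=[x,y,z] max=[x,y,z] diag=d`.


A = translate([-12.9, 8.8, 14.9]) cylinder(h=3.3, r=12.4) → bbox [-25.3,-3.6,14.9] .. [-0.5,21.2,18.2]
B = cube([8.2, 9, 3.4]) → bbox [0,0,0] .. [8.2,9,3.4]
lo = A.lo+B.lo = [-25.3+0, -3.6+0, 14.9+0] = [-25.300,-3.600,14.900]
hi = A.hi+B.hi = [-0.5+8.2, 21.2+9, 18.2+3.4] = [7.700,30.200,21.600]
diag = √(33²+33.8²+6.7²) = √2276.33 = 47.711

min=[-25.300,-3.600,14.900] max=[7.700,30.200,21.600] diag=47.711


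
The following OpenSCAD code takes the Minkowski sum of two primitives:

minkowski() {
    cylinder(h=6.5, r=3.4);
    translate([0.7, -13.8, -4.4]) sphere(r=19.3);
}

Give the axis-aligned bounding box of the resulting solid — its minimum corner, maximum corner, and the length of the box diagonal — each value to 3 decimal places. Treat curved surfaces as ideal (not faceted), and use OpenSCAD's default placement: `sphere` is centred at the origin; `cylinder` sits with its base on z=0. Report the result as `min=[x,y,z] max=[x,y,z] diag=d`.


A = translate([0.7, -13.8, -4.4]) sphere(r=19.3) → bbox [-18.6,-33.1,-23.7] .. [20,5.5,14.9]
B = cylinder(h=6.5, r=3.4) → bbox [-3.4,-3.4,0] .. [3.4,3.4,6.5]
lo = A.lo+B.lo = [-18.6-3.4, -33.1-3.4, -23.7+0] = [-22.000,-36.500,-23.700]
hi = A.hi+B.hi = [20+3.4, 5.5+3.4, 14.9+6.5] = [23.400,8.900,21.400]
diag = √(45.4²+45.4²+45.1²) = √6156.33 = 78.462

min=[-22.000,-36.500,-23.700] max=[23.400,8.900,21.400] diag=78.462


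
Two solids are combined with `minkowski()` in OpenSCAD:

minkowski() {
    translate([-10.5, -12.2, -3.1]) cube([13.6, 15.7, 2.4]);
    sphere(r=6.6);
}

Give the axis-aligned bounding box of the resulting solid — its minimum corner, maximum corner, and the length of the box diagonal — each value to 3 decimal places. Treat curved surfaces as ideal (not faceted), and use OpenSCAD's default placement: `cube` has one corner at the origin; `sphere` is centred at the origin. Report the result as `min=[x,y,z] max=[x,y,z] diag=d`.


A = translate([-10.5, -12.2, -3.1]) cube([13.6, 15.7, 2.4]) → bbox [-10.5,-12.2,-3.1] .. [3.1,3.5,-0.7]
B = sphere(r=6.6) → bbox [-6.6,-6.6,-6.6] .. [6.6,6.6,6.6]
lo = A.lo+B.lo = [-10.5-6.6, -12.2-6.6, -3.1-6.6] = [-17.100,-18.800,-9.700]
hi = A.hi+B.hi = [3.1+6.6, 3.5+6.6, -0.7+6.6] = [9.700,10.100,5.900]
diag = √(26.8²+28.9²+15.6²) = √1796.81 = 42.389

min=[-17.100,-18.800,-9.700] max=[9.700,10.100,5.900] diag=42.389


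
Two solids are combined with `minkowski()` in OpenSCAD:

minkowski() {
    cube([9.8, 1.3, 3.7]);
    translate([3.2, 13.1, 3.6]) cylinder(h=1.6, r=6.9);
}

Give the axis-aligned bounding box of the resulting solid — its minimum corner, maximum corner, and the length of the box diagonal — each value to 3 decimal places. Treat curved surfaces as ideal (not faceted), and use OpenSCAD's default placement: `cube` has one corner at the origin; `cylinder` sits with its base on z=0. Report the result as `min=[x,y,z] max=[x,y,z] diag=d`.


min=[-3.700,6.200,3.600] max=[19.900,21.300,8.900] diag=28.514

A = translate([3.2, 13.1, 3.6]) cylinder(h=1.6, r=6.9) → bbox [-3.7,6.2,3.6] .. [10.1,20,5.2]
B = cube([9.8, 1.3, 3.7]) → bbox [0,0,0] .. [9.8,1.3,3.7]
lo = A.lo+B.lo = [-3.7+0, 6.2+0, 3.6+0] = [-3.700,6.200,3.600]
hi = A.hi+B.hi = [10.1+9.8, 20+1.3, 5.2+3.7] = [19.900,21.300,8.900]
diag = √(23.6²+15.1²+5.3²) = √813.06 = 28.514


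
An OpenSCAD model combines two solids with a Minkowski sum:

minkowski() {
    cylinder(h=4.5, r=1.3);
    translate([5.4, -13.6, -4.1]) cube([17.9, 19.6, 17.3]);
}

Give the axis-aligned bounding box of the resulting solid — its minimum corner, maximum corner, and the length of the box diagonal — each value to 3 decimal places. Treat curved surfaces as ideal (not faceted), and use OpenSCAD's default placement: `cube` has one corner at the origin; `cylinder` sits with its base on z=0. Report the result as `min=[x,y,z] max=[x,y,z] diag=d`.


min=[4.100,-14.900,-4.100] max=[24.600,7.300,17.700] diag=37.260

A = translate([5.4, -13.6, -4.1]) cube([17.9, 19.6, 17.3]) → bbox [5.4,-13.6,-4.1] .. [23.3,6,13.2]
B = cylinder(h=4.5, r=1.3) → bbox [-1.3,-1.3,0] .. [1.3,1.3,4.5]
lo = A.lo+B.lo = [5.4-1.3, -13.6-1.3, -4.1+0] = [4.100,-14.900,-4.100]
hi = A.hi+B.hi = [23.3+1.3, 6+1.3, 13.2+4.5] = [24.600,7.300,17.700]
diag = √(20.5²+22.2²+21.8²) = √1388.33 = 37.260


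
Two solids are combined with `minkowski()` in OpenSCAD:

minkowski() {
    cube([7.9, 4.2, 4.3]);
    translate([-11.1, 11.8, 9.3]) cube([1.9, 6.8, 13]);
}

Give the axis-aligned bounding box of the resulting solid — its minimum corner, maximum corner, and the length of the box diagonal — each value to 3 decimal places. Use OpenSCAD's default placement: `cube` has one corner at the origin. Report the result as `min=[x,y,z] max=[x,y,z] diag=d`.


min=[-11.100,11.800,9.300] max=[-1.300,22.800,26.600] diag=22.723

A = translate([-11.1, 11.8, 9.3]) cube([1.9, 6.8, 13]) → bbox [-11.1,11.8,9.3] .. [-9.2,18.6,22.3]
B = cube([7.9, 4.2, 4.3]) → bbox [0,0,0] .. [7.9,4.2,4.3]
lo = A.lo+B.lo = [-11.1+0, 11.8+0, 9.3+0] = [-11.100,11.800,9.300]
hi = A.hi+B.hi = [-9.2+7.9, 18.6+4.2, 22.3+4.3] = [-1.300,22.800,26.600]
diag = √(9.8²+11²+17.3²) = √516.33 = 22.723


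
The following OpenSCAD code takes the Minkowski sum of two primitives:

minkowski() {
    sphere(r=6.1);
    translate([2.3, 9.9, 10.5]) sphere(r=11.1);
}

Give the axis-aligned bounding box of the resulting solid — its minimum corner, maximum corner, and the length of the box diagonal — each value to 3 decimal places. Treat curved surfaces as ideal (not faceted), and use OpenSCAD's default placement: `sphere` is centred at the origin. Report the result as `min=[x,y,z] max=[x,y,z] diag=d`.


min=[-14.900,-7.300,-6.700] max=[19.500,27.100,27.700] diag=59.583

A = translate([2.3, 9.9, 10.5]) sphere(r=11.1) → bbox [-8.8,-1.2,-0.6] .. [13.4,21,21.6]
B = sphere(r=6.1) → bbox [-6.1,-6.1,-6.1] .. [6.1,6.1,6.1]
lo = A.lo+B.lo = [-8.8-6.1, -1.2-6.1, -0.6-6.1] = [-14.900,-7.300,-6.700]
hi = A.hi+B.hi = [13.4+6.1, 21+6.1, 21.6+6.1] = [19.500,27.100,27.700]
diag = √(34.4²+34.4²+34.4²) = √3550.08 = 59.583


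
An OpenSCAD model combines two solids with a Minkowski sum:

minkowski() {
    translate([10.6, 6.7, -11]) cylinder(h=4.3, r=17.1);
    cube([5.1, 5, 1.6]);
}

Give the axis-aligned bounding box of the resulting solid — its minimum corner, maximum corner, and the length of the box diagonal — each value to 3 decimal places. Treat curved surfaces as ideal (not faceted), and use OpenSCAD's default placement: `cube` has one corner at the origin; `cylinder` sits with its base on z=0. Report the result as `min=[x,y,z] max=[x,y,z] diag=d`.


min=[-6.500,-10.400,-11.000] max=[32.800,28.800,-5.100] diag=55.821

A = translate([10.6, 6.7, -11]) cylinder(h=4.3, r=17.1) → bbox [-6.5,-10.4,-11] .. [27.7,23.8,-6.7]
B = cube([5.1, 5, 1.6]) → bbox [0,0,0] .. [5.1,5,1.6]
lo = A.lo+B.lo = [-6.5+0, -10.4+0, -11+0] = [-6.500,-10.400,-11.000]
hi = A.hi+B.hi = [27.7+5.1, 23.8+5, -6.7+1.6] = [32.800,28.800,-5.100]
diag = √(39.3²+39.2²+5.9²) = √3115.94 = 55.821


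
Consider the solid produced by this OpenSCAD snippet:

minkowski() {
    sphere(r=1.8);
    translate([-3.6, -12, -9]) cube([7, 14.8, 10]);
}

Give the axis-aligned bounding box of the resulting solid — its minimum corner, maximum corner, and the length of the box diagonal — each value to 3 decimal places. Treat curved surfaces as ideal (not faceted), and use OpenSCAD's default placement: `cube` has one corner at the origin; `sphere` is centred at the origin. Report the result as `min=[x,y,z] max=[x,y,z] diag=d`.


min=[-5.400,-13.800,-10.800] max=[5.200,4.600,2.800] diag=25.217

A = translate([-3.6, -12, -9]) cube([7, 14.8, 10]) → bbox [-3.6,-12,-9] .. [3.4,2.8,1]
B = sphere(r=1.8) → bbox [-1.8,-1.8,-1.8] .. [1.8,1.8,1.8]
lo = A.lo+B.lo = [-3.6-1.8, -12-1.8, -9-1.8] = [-5.400,-13.800,-10.800]
hi = A.hi+B.hi = [3.4+1.8, 2.8+1.8, 1+1.8] = [5.200,4.600,2.800]
diag = √(10.6²+18.4²+13.6²) = √635.88 = 25.217


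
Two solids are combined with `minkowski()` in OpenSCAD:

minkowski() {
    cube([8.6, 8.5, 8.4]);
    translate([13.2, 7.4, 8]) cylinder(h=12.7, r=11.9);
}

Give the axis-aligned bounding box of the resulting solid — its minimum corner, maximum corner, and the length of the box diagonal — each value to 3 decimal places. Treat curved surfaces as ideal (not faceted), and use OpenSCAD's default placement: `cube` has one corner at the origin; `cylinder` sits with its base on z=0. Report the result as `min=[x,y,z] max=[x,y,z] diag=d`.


min=[1.300,-4.500,8.000] max=[33.700,27.800,29.100] diag=50.381

A = translate([13.2, 7.4, 8]) cylinder(h=12.7, r=11.9) → bbox [1.3,-4.5,8] .. [25.1,19.3,20.7]
B = cube([8.6, 8.5, 8.4]) → bbox [0,0,0] .. [8.6,8.5,8.4]
lo = A.lo+B.lo = [1.3+0, -4.5+0, 8+0] = [1.300,-4.500,8.000]
hi = A.hi+B.hi = [25.1+8.6, 19.3+8.5, 20.7+8.4] = [33.700,27.800,29.100]
diag = √(32.4²+32.3²+21.1²) = √2538.26 = 50.381


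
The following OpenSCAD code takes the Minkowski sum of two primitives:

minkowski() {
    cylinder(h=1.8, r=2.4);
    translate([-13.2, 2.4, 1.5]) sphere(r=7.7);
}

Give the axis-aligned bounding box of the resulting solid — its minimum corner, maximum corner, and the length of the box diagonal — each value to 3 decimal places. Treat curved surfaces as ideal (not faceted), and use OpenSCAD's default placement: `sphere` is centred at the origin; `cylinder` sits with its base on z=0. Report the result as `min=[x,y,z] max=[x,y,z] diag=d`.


A = translate([-13.2, 2.4, 1.5]) sphere(r=7.7) → bbox [-20.9,-5.3,-6.2] .. [-5.5,10.1,9.2]
B = cylinder(h=1.8, r=2.4) → bbox [-2.4,-2.4,0] .. [2.4,2.4,1.8]
lo = A.lo+B.lo = [-20.9-2.4, -5.3-2.4, -6.2+0] = [-23.300,-7.700,-6.200]
hi = A.hi+B.hi = [-5.5+2.4, 10.1+2.4, 9.2+1.8] = [-3.100,12.500,11.000]
diag = √(20.2²+20.2²+17.2²) = √1111.92 = 33.345

min=[-23.300,-7.700,-6.200] max=[-3.100,12.500,11.000] diag=33.345


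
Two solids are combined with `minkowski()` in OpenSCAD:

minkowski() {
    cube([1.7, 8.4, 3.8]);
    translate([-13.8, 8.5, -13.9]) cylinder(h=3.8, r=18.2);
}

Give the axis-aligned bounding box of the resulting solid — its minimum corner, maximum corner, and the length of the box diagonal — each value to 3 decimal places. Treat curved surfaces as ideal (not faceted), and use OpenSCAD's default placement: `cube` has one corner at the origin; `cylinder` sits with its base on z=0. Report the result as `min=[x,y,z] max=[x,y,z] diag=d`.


min=[-32.000,-9.700,-13.900] max=[6.100,35.100,-6.300] diag=59.299

A = translate([-13.8, 8.5, -13.9]) cylinder(h=3.8, r=18.2) → bbox [-32,-9.7,-13.9] .. [4.4,26.7,-10.1]
B = cube([1.7, 8.4, 3.8]) → bbox [0,0,0] .. [1.7,8.4,3.8]
lo = A.lo+B.lo = [-32+0, -9.7+0, -13.9+0] = [-32.000,-9.700,-13.900]
hi = A.hi+B.hi = [4.4+1.7, 26.7+8.4, -10.1+3.8] = [6.100,35.100,-6.300]
diag = √(38.1²+44.8²+7.6²) = √3516.41 = 59.299


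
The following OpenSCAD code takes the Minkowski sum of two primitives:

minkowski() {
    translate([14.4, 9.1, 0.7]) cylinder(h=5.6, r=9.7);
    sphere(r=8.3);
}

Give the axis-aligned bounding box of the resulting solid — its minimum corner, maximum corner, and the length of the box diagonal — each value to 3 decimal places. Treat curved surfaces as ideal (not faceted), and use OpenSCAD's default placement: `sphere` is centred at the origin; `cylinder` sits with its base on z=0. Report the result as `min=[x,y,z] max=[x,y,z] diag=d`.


A = translate([14.4, 9.1, 0.7]) cylinder(h=5.6, r=9.7) → bbox [4.7,-0.6,0.7] .. [24.1,18.8,6.3]
B = sphere(r=8.3) → bbox [-8.3,-8.3,-8.3] .. [8.3,8.3,8.3]
lo = A.lo+B.lo = [4.7-8.3, -0.6-8.3, 0.7-8.3] = [-3.600,-8.900,-7.600]
hi = A.hi+B.hi = [24.1+8.3, 18.8+8.3, 6.3+8.3] = [32.400,27.100,14.600]
diag = √(36²+36²+22.2²) = √3084.84 = 55.541

min=[-3.600,-8.900,-7.600] max=[32.400,27.100,14.600] diag=55.541


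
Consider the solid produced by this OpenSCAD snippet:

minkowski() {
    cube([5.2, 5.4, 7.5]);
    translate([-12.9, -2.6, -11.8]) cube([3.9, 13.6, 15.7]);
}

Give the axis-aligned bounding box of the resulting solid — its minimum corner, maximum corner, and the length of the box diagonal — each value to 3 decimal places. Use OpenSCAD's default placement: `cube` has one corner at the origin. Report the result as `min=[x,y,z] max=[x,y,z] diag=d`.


A = translate([-12.9, -2.6, -11.8]) cube([3.9, 13.6, 15.7]) → bbox [-12.9,-2.6,-11.8] .. [-9,11,3.9]
B = cube([5.2, 5.4, 7.5]) → bbox [0,0,0] .. [5.2,5.4,7.5]
lo = A.lo+B.lo = [-12.9+0, -2.6+0, -11.8+0] = [-12.900,-2.600,-11.800]
hi = A.hi+B.hi = [-9+5.2, 11+5.4, 3.9+7.5] = [-3.800,16.400,11.400]
diag = √(9.1²+19²+23.2²) = √982.05 = 31.338

min=[-12.900,-2.600,-11.800] max=[-3.800,16.400,11.400] diag=31.338


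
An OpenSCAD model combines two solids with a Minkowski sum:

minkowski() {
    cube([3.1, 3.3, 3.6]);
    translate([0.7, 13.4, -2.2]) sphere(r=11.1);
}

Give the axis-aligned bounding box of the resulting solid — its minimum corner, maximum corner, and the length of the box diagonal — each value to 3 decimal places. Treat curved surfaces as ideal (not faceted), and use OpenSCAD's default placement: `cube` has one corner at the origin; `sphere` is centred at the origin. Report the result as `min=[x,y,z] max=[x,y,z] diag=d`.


min=[-10.400,2.300,-13.300] max=[14.900,27.800,12.500] diag=44.226

A = translate([0.7, 13.4, -2.2]) sphere(r=11.1) → bbox [-10.4,2.3,-13.3] .. [11.8,24.5,8.9]
B = cube([3.1, 3.3, 3.6]) → bbox [0,0,0] .. [3.1,3.3,3.6]
lo = A.lo+B.lo = [-10.4+0, 2.3+0, -13.3+0] = [-10.400,2.300,-13.300]
hi = A.hi+B.hi = [11.8+3.1, 24.5+3.3, 8.9+3.6] = [14.900,27.800,12.500]
diag = √(25.3²+25.5²+25.8²) = √1955.98 = 44.226


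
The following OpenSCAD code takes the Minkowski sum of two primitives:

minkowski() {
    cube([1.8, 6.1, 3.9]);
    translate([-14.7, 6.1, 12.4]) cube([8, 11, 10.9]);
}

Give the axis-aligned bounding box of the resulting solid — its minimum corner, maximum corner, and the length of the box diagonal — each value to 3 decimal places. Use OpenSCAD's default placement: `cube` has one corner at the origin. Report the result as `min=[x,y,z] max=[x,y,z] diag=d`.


min=[-14.700,6.100,12.400] max=[-4.900,23.200,27.200] diag=24.647

A = translate([-14.7, 6.1, 12.4]) cube([8, 11, 10.9]) → bbox [-14.7,6.1,12.4] .. [-6.7,17.1,23.3]
B = cube([1.8, 6.1, 3.9]) → bbox [0,0,0] .. [1.8,6.1,3.9]
lo = A.lo+B.lo = [-14.7+0, 6.1+0, 12.4+0] = [-14.700,6.100,12.400]
hi = A.hi+B.hi = [-6.7+1.8, 17.1+6.1, 23.3+3.9] = [-4.900,23.200,27.200]
diag = √(9.8²+17.1²+14.8²) = √607.49 = 24.647


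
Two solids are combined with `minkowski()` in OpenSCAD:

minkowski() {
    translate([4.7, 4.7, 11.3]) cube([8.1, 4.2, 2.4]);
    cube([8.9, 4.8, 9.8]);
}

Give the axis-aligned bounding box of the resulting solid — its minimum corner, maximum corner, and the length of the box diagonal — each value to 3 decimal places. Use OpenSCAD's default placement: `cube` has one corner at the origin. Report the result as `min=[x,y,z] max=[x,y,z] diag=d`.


A = translate([4.7, 4.7, 11.3]) cube([8.1, 4.2, 2.4]) → bbox [4.7,4.7,11.3] .. [12.8,8.9,13.7]
B = cube([8.9, 4.8, 9.8]) → bbox [0,0,0] .. [8.9,4.8,9.8]
lo = A.lo+B.lo = [4.7+0, 4.7+0, 11.3+0] = [4.700,4.700,11.300]
hi = A.hi+B.hi = [12.8+8.9, 8.9+4.8, 13.7+9.8] = [21.700,13.700,23.500]
diag = √(17²+9²+12.2²) = √518.84 = 22.778

min=[4.700,4.700,11.300] max=[21.700,13.700,23.500] diag=22.778


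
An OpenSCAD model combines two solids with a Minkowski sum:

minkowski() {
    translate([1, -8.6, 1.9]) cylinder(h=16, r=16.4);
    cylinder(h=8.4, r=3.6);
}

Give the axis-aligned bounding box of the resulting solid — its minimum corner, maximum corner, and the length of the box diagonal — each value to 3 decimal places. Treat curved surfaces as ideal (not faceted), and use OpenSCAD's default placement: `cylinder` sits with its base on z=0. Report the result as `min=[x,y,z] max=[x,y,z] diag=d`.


min=[-19.000,-28.600,1.900] max=[21.000,11.400,26.300] diag=61.606

A = translate([1, -8.6, 1.9]) cylinder(h=16, r=16.4) → bbox [-15.4,-25,1.9] .. [17.4,7.8,17.9]
B = cylinder(h=8.4, r=3.6) → bbox [-3.6,-3.6,0] .. [3.6,3.6,8.4]
lo = A.lo+B.lo = [-15.4-3.6, -25-3.6, 1.9+0] = [-19.000,-28.600,1.900]
hi = A.hi+B.hi = [17.4+3.6, 7.8+3.6, 17.9+8.4] = [21.000,11.400,26.300]
diag = √(40²+40²+24.4²) = √3795.36 = 61.606


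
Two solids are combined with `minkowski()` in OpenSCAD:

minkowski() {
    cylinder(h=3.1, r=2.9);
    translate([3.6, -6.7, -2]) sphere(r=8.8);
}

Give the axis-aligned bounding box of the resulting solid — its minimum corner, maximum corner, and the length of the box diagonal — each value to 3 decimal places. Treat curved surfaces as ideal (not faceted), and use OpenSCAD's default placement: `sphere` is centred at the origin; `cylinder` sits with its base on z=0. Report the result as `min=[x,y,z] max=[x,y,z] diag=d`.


A = translate([3.6, -6.7, -2]) sphere(r=8.8) → bbox [-5.2,-15.5,-10.8] .. [12.4,2.1,6.8]
B = cylinder(h=3.1, r=2.9) → bbox [-2.9,-2.9,0] .. [2.9,2.9,3.1]
lo = A.lo+B.lo = [-5.2-2.9, -15.5-2.9, -10.8+0] = [-8.100,-18.400,-10.800]
hi = A.hi+B.hi = [12.4+2.9, 2.1+2.9, 6.8+3.1] = [15.300,5.000,9.900]
diag = √(23.4²+23.4²+20.7²) = √1523.61 = 39.033

min=[-8.100,-18.400,-10.800] max=[15.300,5.000,9.900] diag=39.033


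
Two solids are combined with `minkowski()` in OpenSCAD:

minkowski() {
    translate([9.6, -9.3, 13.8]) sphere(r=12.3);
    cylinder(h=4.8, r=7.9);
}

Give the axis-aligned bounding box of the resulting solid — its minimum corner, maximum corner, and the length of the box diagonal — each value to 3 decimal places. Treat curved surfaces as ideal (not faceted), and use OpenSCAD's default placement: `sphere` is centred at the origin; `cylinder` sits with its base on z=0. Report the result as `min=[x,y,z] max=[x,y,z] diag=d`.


A = translate([9.6, -9.3, 13.8]) sphere(r=12.3) → bbox [-2.7,-21.6,1.5] .. [21.9,3,26.1]
B = cylinder(h=4.8, r=7.9) → bbox [-7.9,-7.9,0] .. [7.9,7.9,4.8]
lo = A.lo+B.lo = [-2.7-7.9, -21.6-7.9, 1.5+0] = [-10.600,-29.500,1.500]
hi = A.hi+B.hi = [21.9+7.9, 3+7.9, 26.1+4.8] = [29.800,10.900,30.900]
diag = √(40.4²+40.4²+29.4²) = √4128.68 = 64.255

min=[-10.600,-29.500,1.500] max=[29.800,10.900,30.900] diag=64.255


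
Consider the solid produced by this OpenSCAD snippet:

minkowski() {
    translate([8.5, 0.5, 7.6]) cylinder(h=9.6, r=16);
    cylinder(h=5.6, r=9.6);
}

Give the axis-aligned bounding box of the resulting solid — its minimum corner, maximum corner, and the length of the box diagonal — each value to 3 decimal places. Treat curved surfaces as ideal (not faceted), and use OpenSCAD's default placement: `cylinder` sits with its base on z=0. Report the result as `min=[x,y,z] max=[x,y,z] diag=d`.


min=[-17.100,-25.100,7.600] max=[34.100,26.100,22.800] diag=73.986

A = translate([8.5, 0.5, 7.6]) cylinder(h=9.6, r=16) → bbox [-7.5,-15.5,7.6] .. [24.5,16.5,17.2]
B = cylinder(h=5.6, r=9.6) → bbox [-9.6,-9.6,0] .. [9.6,9.6,5.6]
lo = A.lo+B.lo = [-7.5-9.6, -15.5-9.6, 7.6+0] = [-17.100,-25.100,7.600]
hi = A.hi+B.hi = [24.5+9.6, 16.5+9.6, 17.2+5.6] = [34.100,26.100,22.800]
diag = √(51.2²+51.2²+15.2²) = √5473.92 = 73.986


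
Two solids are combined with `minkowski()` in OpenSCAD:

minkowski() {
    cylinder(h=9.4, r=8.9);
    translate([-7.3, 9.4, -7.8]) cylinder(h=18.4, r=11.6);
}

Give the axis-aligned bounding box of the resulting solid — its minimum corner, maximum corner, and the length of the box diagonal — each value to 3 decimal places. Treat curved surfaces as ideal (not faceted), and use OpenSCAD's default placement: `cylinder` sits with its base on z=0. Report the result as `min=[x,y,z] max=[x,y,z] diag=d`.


min=[-27.800,-11.100,-7.800] max=[13.200,29.900,20.000] diag=64.303

A = translate([-7.3, 9.4, -7.8]) cylinder(h=18.4, r=11.6) → bbox [-18.9,-2.2,-7.8] .. [4.3,21,10.6]
B = cylinder(h=9.4, r=8.9) → bbox [-8.9,-8.9,0] .. [8.9,8.9,9.4]
lo = A.lo+B.lo = [-18.9-8.9, -2.2-8.9, -7.8+0] = [-27.800,-11.100,-7.800]
hi = A.hi+B.hi = [4.3+8.9, 21+8.9, 10.6+9.4] = [13.200,29.900,20.000]
diag = √(41²+41²+27.8²) = √4134.84 = 64.303
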